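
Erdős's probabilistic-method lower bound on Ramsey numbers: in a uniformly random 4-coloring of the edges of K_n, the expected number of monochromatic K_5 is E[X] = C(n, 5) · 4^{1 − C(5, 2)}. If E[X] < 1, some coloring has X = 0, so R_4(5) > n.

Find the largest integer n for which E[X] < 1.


We need C(n, 5) · 4^{1 − 10} < 1, i.e. C(n, 5) < 4^{10 − 1} = 262144.
Check values of n near the boundary:
  n = 32: C(32, 5) = 201376; 201376 < 262144? YES
  n = 33: C(33, 5) = 237336; 237336 < 262144? YES
  n = 34: C(34, 5) = 278256; 278256 < 262144? NO
  n = 35: C(35, 5) = 324632; 324632 < 262144? NO
  n = 36: C(36, 5) = 376992; 376992 < 262144? NO
The largest n with C(n, 5) < 262144 is n = 33 (where E[X] = 29667/32768 ≈ 0.905365). Hence R_4(5) > 33, i.e. R_4(5) ≥ 34.

Largest n = 33; hence R_4(5) > 33.


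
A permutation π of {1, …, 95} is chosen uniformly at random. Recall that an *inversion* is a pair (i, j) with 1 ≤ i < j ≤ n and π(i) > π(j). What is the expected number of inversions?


Write X = Σ X_I over the C(95, 2) = 4465 pairs i < j, with X_I the indicator of one inversion.
There are 4465 indicators.
For each fixed pair i < j, the values π(i) and π(j) are two distinct elements of {1, …, 95} in uniformly random order; by symmetry P[π(i) > π(j)] = 1/2.
By linearity: E[X] = 4465 · (1/2) = C(95, 2) · (1/2) = 4465/2 = 4465/2 ≈ 2232.5000.

E[X] = 4465/2 = 2232.5000.


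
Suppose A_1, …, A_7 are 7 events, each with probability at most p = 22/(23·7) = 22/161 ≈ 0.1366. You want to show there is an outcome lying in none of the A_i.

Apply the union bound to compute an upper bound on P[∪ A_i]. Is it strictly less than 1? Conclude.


Union bound: P[∪_{i=1}^{7} A_i] ≤ Σ_i P[A_i] ≤ 7·p = 7·(22/161) = 22/23.
Numerically: 22/23 ≈ 0.9565.
Is 22/23 < 1? YES.
Since P[∪ A_i] ≤ 22/23 < 1, the complement has P[∩ A_i^c] ≥ 1 − 22/23 = 1/23 > 0, so some outcome avoids every A_i.

7·p = 22/23 ≈ 0.9565; existence CERTIFIED by the union bound.


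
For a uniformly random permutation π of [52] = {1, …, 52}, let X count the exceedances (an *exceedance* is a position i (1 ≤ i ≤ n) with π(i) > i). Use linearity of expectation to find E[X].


Write X = Σ_{i=1}^{52} X_i, where X_i = 1_{π(i) > i}.
For each fixed i, π(i) is uniform over {1, …, 52} (marginal of a uniform permutation), so P[π(i) > i] = (n − i)/n. Summing: Σ_{i=1}^{52} (n − i)/n = (0 + 1 + … + 51)/52 = 52(52 − 1)/(2·52) = (52 − 1)/2.
Hence E[X] = Σ_{i=1}^{52} (52 − i)/52 = 51/2 ≈ 25.5000.

E[X] = 51/2 = 25.5000.


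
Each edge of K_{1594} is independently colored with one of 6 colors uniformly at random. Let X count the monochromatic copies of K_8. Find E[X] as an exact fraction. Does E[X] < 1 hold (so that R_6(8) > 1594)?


E[X] = C(1594, 8) · 6^{1 − 28} = 1015652773590544255167 · 6^{−27} = 1015652773590544255167/1023490369077469249536.
As a reduced fraction: E[X] = 37616769392242379821/37907050706572935168 ≈ 0.992342.
Is E[X] < 1? YES.
Since E[X] < 1, there exists a 6-coloring of K_{1594} with no monochromatic K_8; hence R_6(8) > 1594.

E[X] = 37616769392242379821/37907050706572935168 ≈ 0.992342; E[X] < 1, so R_6(8) > 1594.


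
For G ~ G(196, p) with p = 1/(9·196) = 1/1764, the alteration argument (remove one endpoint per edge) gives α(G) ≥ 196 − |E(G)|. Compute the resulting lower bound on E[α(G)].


E[|E(G)|] = C(196, 2)·p = 19110 · (1/1764) = 65/6.
E[α(G)] ≥ n − E[|E(G)|] = 196 − 65/6 = 1111/6.
Numerically: ≈ 185.166667.
(This is only a lower bound; the true E[α(G)] may be larger.)

E[α(G)] ≥ 1111/6 ≈ 185.166667.


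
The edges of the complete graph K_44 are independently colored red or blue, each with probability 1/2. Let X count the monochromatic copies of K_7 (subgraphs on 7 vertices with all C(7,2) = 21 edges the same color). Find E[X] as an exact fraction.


Let X = Σ_S X_S over the C(44, 7) = 38320568 subsets S of size 7, where X_S = 1 if the K_7 on S is monochromatic.
For a fixed S, the K_7 on S has C(7, 2) = 21 edges. P[all 21 edges red] = (1/2)^21, and likewise for blue, so P[monochromatic] = 2·(1/2)^21 = 2^{1 − 21} = 1/1048576.
Summing: E[X] = C(44, 7) · 2^{1 − 21} = 38320568 · 1/1048576 = 4790071/131072.
Numerically: E[X] ≈ 36.545341.

E[X] = C(44,7)·2^(1−C(7,2)) = 4790071/131072 ≈ 36.545341.


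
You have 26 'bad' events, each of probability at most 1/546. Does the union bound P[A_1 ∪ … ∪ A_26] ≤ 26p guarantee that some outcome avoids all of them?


Union bound: P[∪_{i=1}^{26} A_i] ≤ Σ_i P[A_i] ≤ 26·p = 26·(1/546) = 1/21.
Numerically: 1/21 ≈ 0.047619.
Is 1/21 < 1? YES.
Since P[∪ A_i] ≤ 1/21 < 1, the complement has P[∩ A_i^c] ≥ 1 − 1/21 = 20/21 > 0, so some outcome avoids every A_i.

26·p = 1/21 ≈ 0.047619; existence CERTIFIED by the union bound.


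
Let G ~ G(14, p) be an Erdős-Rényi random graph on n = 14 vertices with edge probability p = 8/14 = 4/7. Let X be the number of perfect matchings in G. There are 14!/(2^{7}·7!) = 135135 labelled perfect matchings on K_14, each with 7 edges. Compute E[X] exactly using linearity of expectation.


K_14 has 14!/(2^{7}·7!) = 135135 labelled perfect matchings.
For each such perfect matching H, let X_H = 1 if all 7 edges of H are present in G. Then P[X_H = 1] = p^{7} = (4/7)^{7} = 16384/823543.
By linearity of expectation: E[X] = Σ_H E[X_H] = 135135 · p^{7} = 135135 · 16384/823543 = 316293120/117649.
Numerically: E[X] ≈ 2688.45.

E[X] = 135135 · (4/7)^{7} = 316293120/117649 ≈ 2688.45.


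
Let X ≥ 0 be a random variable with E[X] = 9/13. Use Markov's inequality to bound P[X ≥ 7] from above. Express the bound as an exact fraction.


μ = E[X] = 9/13, a = 7.
Markov: P[X ≥ 7] ≤ μ/a = (9/13)/7 = 9/91.
Numerically: ≈ 0.098901.
(Since a = 7 > μ = 0.692308, the bound 9/91 is < 1 and informative.)

P[X ≥ 7] ≤ 9/91 ≈ 0.098901.


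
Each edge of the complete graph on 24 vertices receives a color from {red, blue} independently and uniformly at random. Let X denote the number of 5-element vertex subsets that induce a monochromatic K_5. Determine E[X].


Let X = Σ_S X_S over the C(24, 5) = 42504 subsets S of size 5, where X_S = 1 if the K_5 on S is monochromatic.
For a fixed S, the K_5 on S has C(5, 2) = 10 edges. P[all 10 edges red] = (1/2)^10, and likewise for blue, so P[monochromatic] = 2·(1/2)^10 = 2^{1 − 10} = 1/512.
By linearity: E[X] = C(24, 5) · 2^{1 − 10} = 42504 · 1/512 = 5313/64.
Numerically: E[X] ≈ 83.015625.

E[X] = C(24,5)·2^(1−C(5,2)) = 5313/64 ≈ 83.015625.


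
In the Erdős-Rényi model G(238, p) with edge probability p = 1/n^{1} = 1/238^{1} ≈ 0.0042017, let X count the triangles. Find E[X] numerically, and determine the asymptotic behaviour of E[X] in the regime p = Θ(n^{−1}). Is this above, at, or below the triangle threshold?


Number of potential triangles: C(238, 3) = 2218636.
Each occurs with probability p³ ≈ (0.0042017)³ ≈ 7.4176977e-08.
By linearity: E[X] = C(238, 3)·p³ ≈ 2218636 · 7.4176977e-08 ≈ 0.16457.
Here α = 1, so p = 1/n is exactly at the triangle threshold p ~ 1/n. Asymptotically E[X] → c³/6 = 1³/6 = 1/6 ≈ 0.16667, a bounded constant. In this regime the triangle count is asymptotically Poisson(c³/6).

E[X] ≈ 0.16457; in regime p = Θ(1/n^{1}) E[X] stays bounded (at the triangle threshold p ~ 1/n).


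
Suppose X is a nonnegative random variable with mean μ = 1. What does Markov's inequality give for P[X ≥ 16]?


μ = E[X] = 1, a = 16.
Markov: P[X ≥ 16] ≤ μ/a = (1)/16 = 1/16.
Numerically: ≈ 0.0625.
(Since a = 16 > μ = 1.0000, the bound 1/16 is < 1 and informative.)

P[X ≥ 16] ≤ 1/16 ≈ 0.0625.


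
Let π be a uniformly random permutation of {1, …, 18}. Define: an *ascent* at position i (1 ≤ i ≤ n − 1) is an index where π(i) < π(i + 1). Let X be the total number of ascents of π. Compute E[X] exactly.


Write X = Σ X_I over i = 1, …, 17, with X_I the indicator of one ascent.
There are 17 indicators.
For each fixed i, the pair (π(i), π(i+1)) is a uniformly random ordered pair of distinct values from {1, …, 18}; by symmetry P[π(i) < π(i+1)] = 1/2.
By linearity: E[X] = 17 · (1/2) = (18 − 1) · (1/2) = 17/2 ≈ 8.500000.

E[X] = 17/2 = 8.500000.


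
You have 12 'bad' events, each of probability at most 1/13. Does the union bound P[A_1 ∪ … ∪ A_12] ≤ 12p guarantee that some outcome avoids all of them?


Union bound: P[∪_{i=1}^{12} A_i] ≤ Σ_i P[A_i] ≤ 12·p = 12·(1/13) = 12/13.
Numerically: 12/13 ≈ 0.92308.
Is 12/13 < 1? YES.
Since P[∪ A_i] ≤ 12/13 < 1, the complement has P[∩ A_i^c] ≥ 1 − 12/13 = 1/13 > 0, so some outcome avoids every A_i.

12·p = 12/13 ≈ 0.92308; existence CERTIFIED by the union bound.


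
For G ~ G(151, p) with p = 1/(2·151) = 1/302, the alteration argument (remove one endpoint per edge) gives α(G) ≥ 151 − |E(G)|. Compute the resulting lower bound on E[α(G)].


E[|E(G)|] = C(151, 2)·p = 11325 · (1/302) = 75/2.
E[α(G)] ≥ n − E[|E(G)|] = 151 − 75/2 = 227/2.
Numerically: ≈ 113.500000.
(This is only a lower bound; the true E[α(G)] may be larger.)

E[α(G)] ≥ 227/2 ≈ 113.500000.


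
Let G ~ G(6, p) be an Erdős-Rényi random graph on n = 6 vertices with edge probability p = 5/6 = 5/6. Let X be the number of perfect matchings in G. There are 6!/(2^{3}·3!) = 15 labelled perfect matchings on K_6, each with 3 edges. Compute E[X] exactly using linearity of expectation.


K_6 has 6!/(2^{3}·3!) = 15 labelled perfect matchings.
For each such perfect matching H, let X_H = 1 if all 3 edges of H are present in G. Then P[X_H = 1] = p^{3} = (5/6)^{3} = 125/216.
By linearity: E[X] = Σ_H E[X_H] = 15 · p^{3} = 15 · 125/216 = 625/72.
Numerically: E[X] ≈ 8.6806.

E[X] = 15 · (5/6)^{3} = 625/72 ≈ 8.6806.


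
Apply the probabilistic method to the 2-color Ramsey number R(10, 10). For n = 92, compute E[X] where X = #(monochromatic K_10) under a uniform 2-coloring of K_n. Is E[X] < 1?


E[X] = C(92, 10) · 2^{1 − 45} = 7210666060598 · 2^{−44} = 7210666060598/17592186044416.
As a reduced fraction: E[X] = 3605333030299/8796093022208 ≈ 0.410.
Is E[X] < 1? YES.
Since E[X] < 1, there exists a 2-coloring of K_{92} with no monochromatic K_10; hence R(10, 10) > 92.

E[X] = 3605333030299/8796093022208 ≈ 0.410; E[X] < 1, so R(10, 10) > 92.


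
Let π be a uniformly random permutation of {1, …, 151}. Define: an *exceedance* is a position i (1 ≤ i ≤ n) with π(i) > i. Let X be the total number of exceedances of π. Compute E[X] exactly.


Write X = Σ_{i=1}^{151} X_i, where X_i = 1_{π(i) > i}.
For each fixed i, π(i) is uniform over {1, …, 151} (marginal of a uniform permutation), so P[π(i) > i] = (n − i)/n. Summing: Σ_{i=1}^{151} (n − i)/n = (0 + 1 + … + 150)/151 = 151(151 − 1)/(2·151) = (151 − 1)/2.
Hence E[X] = Σ_{i=1}^{151} (151 − i)/151 = 75 ≈ 75.000000.

E[X] = 75 = 75.000000.


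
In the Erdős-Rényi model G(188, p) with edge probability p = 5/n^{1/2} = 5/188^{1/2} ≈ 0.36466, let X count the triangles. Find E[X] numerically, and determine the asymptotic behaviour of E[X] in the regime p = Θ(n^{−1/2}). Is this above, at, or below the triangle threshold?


Number of potential triangles: C(188, 3) = 1089836.
Each occurs with probability p³ ≈ (0.36466)³ ≈ 4.8492351e-02.
By linearity: E[X] = C(188, 3)·p³ ≈ 1089836 · 4.8492351e-02 ≈ 52848.70973.
Since α = 1/2 < 1, p = c/n^{1/2} ≫ 1/n is above the triangle threshold p ~ 1/n. Asymptotically E[X] ~ (c³/6)·n^{3(1−α)} = (5³/6)·n^{1.5} → ∞; triangles are abundant w.h.p.

E[X] ≈ 52848.70973; in regime p = Θ(1/n^{1/2}) E[X] diverges (above the triangle threshold p ~ 1/n).


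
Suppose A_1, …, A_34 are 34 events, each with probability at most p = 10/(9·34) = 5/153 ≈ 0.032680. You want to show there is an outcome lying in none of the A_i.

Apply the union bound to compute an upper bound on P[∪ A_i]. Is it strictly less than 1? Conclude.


Union bound: P[∪_{i=1}^{34} A_i] ≤ Σ_i P[A_i] ≤ 34·p = 34·(5/153) = 10/9.
Numerically: 10/9 ≈ 1.111111.
Is 10/9 < 1? NO.
Since the bound 10/9 is ≥ 1, the union bound is uninformative here; it does NOT by itself certify existence.

34·p = 10/9 ≈ 1.111111; existence NOT certified by the union bound.


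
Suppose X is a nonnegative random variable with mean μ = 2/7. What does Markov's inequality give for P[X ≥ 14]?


μ = E[X] = 2/7, a = 14.
Markov: P[X ≥ 14] ≤ μ/a = (2/7)/14 = 1/49.
Numerically: ≈ 0.020408.
(Since a = 14 > μ = 0.285714, the bound 1/49 is < 1 and informative.)

P[X ≥ 14] ≤ 1/49 ≈ 0.020408.


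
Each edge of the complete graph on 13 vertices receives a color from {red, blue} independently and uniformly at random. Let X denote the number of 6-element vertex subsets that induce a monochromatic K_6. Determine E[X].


Let X = Σ_S X_S over the C(13, 6) = 1716 subsets S of size 6, where X_S = 1 if the K_6 on S is monochromatic.
For a fixed S, the K_6 on S has C(6, 2) = 15 edges. P[all 15 edges red] = (1/2)^15, and likewise for blue, so P[monochromatic] = 2·(1/2)^15 = 2^{1 − 15} = 1/16384.
By linearity of expectation: E[X] = C(13, 6) · 2^{1 − 15} = 1716 · 1/16384 = 429/4096.
Numerically: E[X] ≈ 0.1047.

E[X] = C(13,6)·2^(1−C(6,2)) = 429/4096 ≈ 0.1047.


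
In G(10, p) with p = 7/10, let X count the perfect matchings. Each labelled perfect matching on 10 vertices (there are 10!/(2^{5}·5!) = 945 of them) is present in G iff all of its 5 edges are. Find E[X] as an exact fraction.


K_10 has 10!/(2^{5}·5!) = 945 labelled perfect matchings.
For each such perfect matching H, let X_H = 1 if all 5 edges of H are present in G. Then P[X_H = 1] = p^{5} = (7/10)^{5} = 16807/100000.
By linearity of expectation: E[X] = Σ_H E[X_H] = 945 · p^{5} = 945 · 16807/100000 = 3176523/20000.
Numerically: E[X] ≈ 158.8.

E[X] = 945 · (7/10)^{5} = 3176523/20000 ≈ 158.8.


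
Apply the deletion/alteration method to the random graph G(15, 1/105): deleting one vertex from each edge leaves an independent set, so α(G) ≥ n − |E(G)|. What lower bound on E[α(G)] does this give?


E[|E(G)|] = C(15, 2)·p = 105 · (1/105) = 1.
E[α(G)] ≥ n − E[|E(G)|] = 15 − 1 = 14.
Numerically: ≈ 14.000000.
(This is only a lower bound; the true E[α(G)] may be larger.)

E[α(G)] ≥ 14 ≈ 14.000000.


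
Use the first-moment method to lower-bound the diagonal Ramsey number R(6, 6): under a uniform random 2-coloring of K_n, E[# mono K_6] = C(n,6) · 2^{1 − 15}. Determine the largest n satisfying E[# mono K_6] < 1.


We need C(n, 6) · 2^{1 − 15} < 1, i.e. C(n, 6) < 2^{15 − 1} = 16384.
Check values of n near the boundary:
  n = 16: C(16, 6) = 8008; 8008 < 16384? YES
  n = 17: C(17, 6) = 12376; 12376 < 16384? YES
  n = 18: C(18, 6) = 18564; 18564 < 16384? NO
  n = 19: C(19, 6) = 27132; 27132 < 16384? NO
  n = 20: C(20, 6) = 38760; 38760 < 16384? NO
The largest n with C(n, 6) < 16384 is n = 17 (where E[X] = 1547/2048 ≈ 0.7554). Hence R(6, 6) > 17, i.e. R(6, 6) ≥ 18.

Largest n = 17; hence R(6, 6) > 17.


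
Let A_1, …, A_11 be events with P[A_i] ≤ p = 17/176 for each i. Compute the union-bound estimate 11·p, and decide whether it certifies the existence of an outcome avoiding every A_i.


Union bound: P[∪_{i=1}^{11} A_i] ≤ Σ_i P[A_i] ≤ 11·p = 11·(17/176) = 17/16.
Numerically: 17/16 ≈ 1.062500.
Is 17/16 < 1? NO.
Since the bound 17/16 is ≥ 1, the union bound is uninformative here; it does NOT by itself certify existence.

11·p = 17/16 ≈ 1.062500; existence NOT certified by the union bound.


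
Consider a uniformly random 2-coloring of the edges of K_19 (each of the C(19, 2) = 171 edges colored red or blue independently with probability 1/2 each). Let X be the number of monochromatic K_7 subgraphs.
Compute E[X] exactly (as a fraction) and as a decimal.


Let X = Σ_S X_S over the C(19, 7) = 50388 subsets S of size 7, where X_S = 1 if the K_7 on S is monochromatic.
For a fixed S, the K_7 on S has C(7, 2) = 21 edges. P[all 21 edges red] = (1/2)^21, and likewise for blue, so P[monochromatic] = 2·(1/2)^21 = 2^{1 − 21} = 1/1048576.
Summing: E[X] = C(19, 7) · 2^{1 − 21} = 50388 · 1/1048576 = 12597/262144.
Numerically: E[X] ≈ 0.048054.

E[X] = C(19,7)·2^(1−C(7,2)) = 12597/262144 ≈ 0.048054.


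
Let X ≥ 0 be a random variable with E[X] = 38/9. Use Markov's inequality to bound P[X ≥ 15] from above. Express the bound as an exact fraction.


μ = E[X] = 38/9, a = 15.
Markov: P[X ≥ 15] ≤ μ/a = (38/9)/15 = 38/135.
Numerically: ≈ 0.2815.
(Since a = 15 > μ = 4.2222, the bound 38/135 is < 1 and informative.)

P[X ≥ 15] ≤ 38/135 ≈ 0.2815.


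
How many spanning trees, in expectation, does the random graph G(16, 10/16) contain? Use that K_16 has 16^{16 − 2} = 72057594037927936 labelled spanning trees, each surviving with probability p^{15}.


K_16 has 16^{16 − 2} = 72057594037927936 labelled spanning trees.
For each such spanning tree H, let X_H = 1 if all 15 edges of H are present in G. Then P[X_H = 1] = p^{15} = (5/8)^{15} = 30517578125/35184372088832.
By linearity: E[X] = Σ_H E[X_H] = 72057594037927936 · p^{15} = 72057594037927936 · 30517578125/35184372088832 = 62500000000000.
Numerically: E[X] ≈ 6.25e+13.

E[X] = 72057594037927936 · (5/8)^{15} = 62500000000000 ≈ 6.25e+13.


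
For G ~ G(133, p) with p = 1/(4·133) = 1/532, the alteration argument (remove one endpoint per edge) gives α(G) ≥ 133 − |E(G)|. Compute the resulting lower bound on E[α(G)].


E[|E(G)|] = C(133, 2)·p = 8778 · (1/532) = 33/2.
E[α(G)] ≥ n − E[|E(G)|] = 133 − 33/2 = 233/2.
Numerically: ≈ 116.5000.
(This is only a lower bound; the true E[α(G)] may be larger.)

E[α(G)] ≥ 233/2 ≈ 116.5000.


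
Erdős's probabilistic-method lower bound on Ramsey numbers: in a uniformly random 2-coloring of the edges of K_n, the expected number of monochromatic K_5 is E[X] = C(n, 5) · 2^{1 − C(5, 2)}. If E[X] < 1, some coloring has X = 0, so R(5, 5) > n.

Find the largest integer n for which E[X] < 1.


We need C(n, 5) · 2^{1 − 10} < 1, i.e. C(n, 5) < 2^{10 − 1} = 512.
Check values of n near the boundary:
  n = 9: C(9, 5) = 126; 126 < 512? YES
  n = 10: C(10, 5) = 252; 252 < 512? YES
  n = 11: C(11, 5) = 462; 462 < 512? YES
  n = 12: C(12, 5) = 792; 792 < 512? NO
  n = 13: C(13, 5) = 1287; 1287 < 512? NO
The largest n with C(n, 5) < 512 is n = 11 (where E[X] = 231/256 ≈ 0.90234). Hence R(5, 5) > 11, i.e. R(5, 5) ≥ 12.

Largest n = 11; hence R(5, 5) > 11.


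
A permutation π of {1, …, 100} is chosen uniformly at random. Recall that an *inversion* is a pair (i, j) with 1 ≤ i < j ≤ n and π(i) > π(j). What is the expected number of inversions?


Write X = Σ X_I over the C(100, 2) = 4950 pairs i < j, with X_I the indicator of one inversion.
There are 4950 indicators.
For each fixed pair i < j, the values π(i) and π(j) are two distinct elements of {1, …, 100} in uniformly random order; by symmetry P[π(i) > π(j)] = 1/2.
By linearity: E[X] = 4950 · (1/2) = C(100, 2) · (1/2) = 4950/2 = 2475 ≈ 2475.000000.

E[X] = 2475 = 2475.000000.


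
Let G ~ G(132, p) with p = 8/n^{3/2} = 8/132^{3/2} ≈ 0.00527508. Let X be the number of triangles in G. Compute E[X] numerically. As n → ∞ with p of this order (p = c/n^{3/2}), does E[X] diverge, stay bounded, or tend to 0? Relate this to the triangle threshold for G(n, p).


Number of potential triangles: C(132, 3) = 374660.
Each occurs with probability p³ ≈ (0.00527508)³ ≈ 1.46786890e-07.
By linearity: E[X] = C(132, 3)·p³ ≈ 374660 · 1.46786890e-07 ≈ 0.054995.
Since α = 3/2 > 1, p = c/n^{3/2} = o(1/n) is below the triangle threshold p ~ 1/n. Asymptotically E[X] ~ (c³/6)·n^{3(1−α)} = (8³/6)·n^{-1.5} → 0, so by Markov's inequality G has no triangles w.h.p.

E[X] ≈ 0.054995; in regime p = Θ(1/n^{3/2}) E[X] tends to 0 (below the triangle threshold p ~ 1/n).


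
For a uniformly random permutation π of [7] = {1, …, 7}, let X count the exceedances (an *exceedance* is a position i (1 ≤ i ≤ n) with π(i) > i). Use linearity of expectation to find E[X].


Write X = Σ_{i=1}^{7} X_i, where X_i = 1_{π(i) > i}.
For each fixed i, π(i) is uniform over {1, …, 7} (marginal of a uniform permutation), so P[π(i) > i] = (n − i)/n. Summing: Σ_{i=1}^{7} (n − i)/n = (0 + 1 + … + 6)/7 = 7(7 − 1)/(2·7) = (7 − 1)/2.
Hence E[X] = Σ_{i=1}^{7} (7 − i)/7 = 3 ≈ 3.00000.

E[X] = 3 = 3.00000.


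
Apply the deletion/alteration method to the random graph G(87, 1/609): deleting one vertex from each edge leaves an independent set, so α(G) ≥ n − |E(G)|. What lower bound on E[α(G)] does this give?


E[|E(G)|] = C(87, 2)·p = 3741 · (1/609) = 43/7.
E[α(G)] ≥ n − E[|E(G)|] = 87 − 43/7 = 566/7.
Numerically: ≈ 80.857143.
(This is only a lower bound; the true E[α(G)] may be larger.)

E[α(G)] ≥ 566/7 ≈ 80.857143.


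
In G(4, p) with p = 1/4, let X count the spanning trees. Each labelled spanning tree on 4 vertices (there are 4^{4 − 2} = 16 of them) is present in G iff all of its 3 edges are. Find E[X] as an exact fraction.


K_4 has 4^{4 − 2} = 16 labelled spanning trees.
For each such spanning tree H, let X_H = 1 if all 3 edges of H are present in G. Then P[X_H = 1] = p^{3} = (1/4)^{3} = 1/64.
Summing the indicators: E[X] = Σ_H E[X_H] = 16 · p^{3} = 16 · 1/64 = 1/4.
Numerically: E[X] ≈ 0.25.

E[X] = 16 · (1/4)^{3} = 1/4 ≈ 0.25.


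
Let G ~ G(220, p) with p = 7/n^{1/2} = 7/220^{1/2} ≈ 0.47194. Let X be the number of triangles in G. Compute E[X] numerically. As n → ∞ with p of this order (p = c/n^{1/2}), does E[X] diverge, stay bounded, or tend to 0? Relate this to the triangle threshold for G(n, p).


Number of potential triangles: C(220, 3) = 1750540.
Each occurs with probability p³ ≈ (0.47194)³ ≈ 1.05113888e-01.
By linearity: E[X] = C(220, 3)·p³ ≈ 1750540 · 1.05113888e-01 ≈ 184006.064883.
Since α = 1/2 < 1, p = c/n^{1/2} ≫ 1/n is above the triangle threshold p ~ 1/n. Asymptotically E[X] ~ (c³/6)·n^{3(1−α)} = (7³/6)·n^{1.5} → ∞; triangles are abundant w.h.p.

E[X] ≈ 184006.064883; in regime p = Θ(1/n^{1/2}) E[X] diverges (above the triangle threshold p ~ 1/n).


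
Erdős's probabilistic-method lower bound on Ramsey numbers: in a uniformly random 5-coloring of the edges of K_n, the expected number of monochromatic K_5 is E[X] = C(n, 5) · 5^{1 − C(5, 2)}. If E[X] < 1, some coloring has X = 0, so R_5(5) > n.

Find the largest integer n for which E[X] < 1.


We need C(n, 5) · 5^{1 − 10} < 1, i.e. C(n, 5) < 5^{10 − 1} = 1953125.
Check values of n near the boundary:
  n = 44: C(44, 5) = 1086008; 1086008 < 1953125? YES
  n = 45: C(45, 5) = 1221759; 1221759 < 1953125? YES
  n = 46: C(46, 5) = 1370754; 1370754 < 1953125? YES
  n = 47: C(47, 5) = 1533939; 1533939 < 1953125? YES
  n = 48: C(48, 5) = 1712304; 1712304 < 1953125? YES
  n = 49: C(49, 5) = 1906884; 1906884 < 1953125? YES
  n = 50: C(50, 5) = 2118760; 2118760 < 1953125? NO
  n = 51: C(51, 5) = 2349060; 2349060 < 1953125? NO
  n = 52: C(52, 5) = 2598960; 2598960 < 1953125? NO
The largest n with C(n, 5) < 1953125 is n = 49 (where E[X] = 1906884/1953125 ≈ 0.97632). Hence R_5(5) > 49, i.e. R_5(5) ≥ 50.

Largest n = 49; hence R_5(5) > 49.


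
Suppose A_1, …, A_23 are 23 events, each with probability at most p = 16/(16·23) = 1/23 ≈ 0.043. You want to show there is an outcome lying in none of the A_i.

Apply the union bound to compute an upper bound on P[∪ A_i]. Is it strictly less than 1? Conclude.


Union bound: P[∪_{i=1}^{23} A_i] ≤ Σ_i P[A_i] ≤ 23·p = 23·(1/23) = 1.
Numerically: 1 ≈ 1.000.
Is 1 < 1? NO.
Since the bound 1 is ≥ 1, the union bound is uninformative here; it does NOT by itself certify existence.

23·p = 1 ≈ 1.000; existence NOT certified by the union bound.


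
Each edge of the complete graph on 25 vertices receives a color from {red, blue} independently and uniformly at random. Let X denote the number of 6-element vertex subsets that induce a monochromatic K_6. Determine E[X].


Let X = Σ_S X_S over the C(25, 6) = 177100 subsets S of size 6, where X_S = 1 if the K_6 on S is monochromatic.
For a fixed S, the K_6 on S has C(6, 2) = 15 edges. P[all 15 edges red] = (1/2)^15, and likewise for blue, so P[monochromatic] = 2·(1/2)^15 = 2^{1 − 15} = 1/16384.
By linearity: E[X] = C(25, 6) · 2^{1 − 15} = 177100 · 1/16384 = 44275/4096.
Numerically: E[X] ≈ 10.809.

E[X] = C(25,6)·2^(1−C(6,2)) = 44275/4096 ≈ 10.809.


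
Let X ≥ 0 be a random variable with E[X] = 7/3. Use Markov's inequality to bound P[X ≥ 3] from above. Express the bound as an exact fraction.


μ = E[X] = 7/3, a = 3.
Markov: P[X ≥ 3] ≤ μ/a = (7/3)/3 = 7/9.
Numerically: ≈ 0.7778.
(Since a = 3 > μ = 2.3333, the bound 7/9 is < 1 and informative.)

P[X ≥ 3] ≤ 7/9 ≈ 0.7778.


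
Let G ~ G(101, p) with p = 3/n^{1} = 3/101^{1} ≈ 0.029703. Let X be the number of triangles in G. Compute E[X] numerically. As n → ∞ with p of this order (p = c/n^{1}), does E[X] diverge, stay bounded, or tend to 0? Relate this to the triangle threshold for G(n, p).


Number of potential triangles: C(101, 3) = 166650.
Each occurs with probability p³ ≈ (0.029703)³ ≈ 2.62059340e-05.
By linearity: E[X] = C(101, 3)·p³ ≈ 166650 · 2.62059340e-05 ≈ 4.367219.
Here α = 1, so p = 3/n is exactly at the triangle threshold p ~ 1/n. Asymptotically E[X] → c³/6 = 3³/6 = 9/2 ≈ 4.500000, a bounded constant. In this regime the triangle count is asymptotically Poisson(c³/6).

E[X] ≈ 4.367219; in regime p = Θ(1/n^{1}) E[X] stays bounded (at the triangle threshold p ~ 1/n).


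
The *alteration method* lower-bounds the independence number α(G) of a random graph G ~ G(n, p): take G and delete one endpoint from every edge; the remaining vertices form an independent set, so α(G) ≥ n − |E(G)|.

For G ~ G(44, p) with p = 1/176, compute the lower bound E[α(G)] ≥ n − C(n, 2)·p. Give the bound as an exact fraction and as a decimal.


E[|E(G)|] = C(44, 2)·p = 946 · (1/176) = 43/8.
E[α(G)] ≥ n − E[|E(G)|] = 44 − 43/8 = 309/8.
Numerically: ≈ 38.6250.
(This is only a lower bound; the true E[α(G)] may be larger.)

E[α(G)] ≥ 309/8 ≈ 38.6250.


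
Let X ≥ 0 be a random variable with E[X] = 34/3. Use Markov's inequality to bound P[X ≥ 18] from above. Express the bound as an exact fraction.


μ = E[X] = 34/3, a = 18.
Markov: P[X ≥ 18] ≤ μ/a = (34/3)/18 = 17/27.
Numerically: ≈ 0.629630.
(Since a = 18 > μ = 11.333333, the bound 17/27 is < 1 and informative.)

P[X ≥ 18] ≤ 17/27 ≈ 0.629630.


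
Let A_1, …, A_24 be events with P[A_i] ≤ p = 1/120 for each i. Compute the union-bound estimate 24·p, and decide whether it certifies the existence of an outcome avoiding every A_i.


Union bound: P[∪_{i=1}^{24} A_i] ≤ Σ_i P[A_i] ≤ 24·p = 24·(1/120) = 1/5.
Numerically: 1/5 ≈ 0.2000.
Is 1/5 < 1? YES.
Since P[∪ A_i] ≤ 1/5 < 1, the complement has P[∩ A_i^c] ≥ 1 − 1/5 = 4/5 > 0, so some outcome avoids every A_i.

24·p = 1/5 ≈ 0.2000; existence CERTIFIED by the union bound.


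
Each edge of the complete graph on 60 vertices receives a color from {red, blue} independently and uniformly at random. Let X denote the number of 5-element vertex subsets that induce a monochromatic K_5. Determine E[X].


Let X = Σ_S X_S over the C(60, 5) = 5461512 subsets S of size 5, where X_S = 1 if the K_5 on S is monochromatic.
For a fixed S, the K_5 on S has C(5, 2) = 10 edges. P[all 10 edges red] = (1/2)^10, and likewise for blue, so P[monochromatic] = 2·(1/2)^10 = 2^{1 − 10} = 1/512.
By linearity: E[X] = C(60, 5) · 2^{1 − 10} = 5461512 · 1/512 = 682689/64.
Numerically: E[X] ≈ 10667.01562.

E[X] = C(60,5)·2^(1−C(5,2)) = 682689/64 ≈ 10667.01562.


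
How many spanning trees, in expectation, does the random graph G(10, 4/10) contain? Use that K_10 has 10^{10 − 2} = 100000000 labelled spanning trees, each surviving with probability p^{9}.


K_10 has 10^{10 − 2} = 100000000 labelled spanning trees.
For each such spanning tree H, let X_H = 1 if all 9 edges of H are present in G. Then P[X_H = 1] = p^{9} = (2/5)^{9} = 512/1953125.
Summing the indicators: E[X] = Σ_H E[X_H] = 100000000 · p^{9} = 100000000 · 512/1953125 = 131072/5.
Numerically: E[X] ≈ 26214.4.

E[X] = 100000000 · (2/5)^{9} = 131072/5 ≈ 26214.4.


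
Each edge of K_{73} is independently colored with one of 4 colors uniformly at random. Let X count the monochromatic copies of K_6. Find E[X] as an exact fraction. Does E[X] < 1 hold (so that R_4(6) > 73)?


E[X] = C(73, 6) · 4^{1 − 15} = 170230452 · 4^{−14} = 170230452/268435456.
As a reduced fraction: E[X] = 42557613/67108864 ≈ 0.63416.
Is E[X] < 1? YES.
Since E[X] < 1, there exists a 4-coloring of K_{73} with no monochromatic K_6; hence R_4(6) > 73.

E[X] = 42557613/67108864 ≈ 0.63416; E[X] < 1, so R_4(6) > 73.


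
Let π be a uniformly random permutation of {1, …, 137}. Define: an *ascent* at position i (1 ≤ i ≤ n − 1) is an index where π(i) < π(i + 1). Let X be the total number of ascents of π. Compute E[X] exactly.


Write X = Σ X_I over i = 1, …, 136, with X_I the indicator of one ascent.
There are 136 indicators.
For each fixed i, the pair (π(i), π(i+1)) is a uniformly random ordered pair of distinct values from {1, …, 137}; by symmetry P[π(i) < π(i+1)] = 1/2.
By linearity: E[X] = 136 · (1/2) = (137 − 1) · (1/2) = 68 ≈ 68.00000.

E[X] = 68 = 68.00000.


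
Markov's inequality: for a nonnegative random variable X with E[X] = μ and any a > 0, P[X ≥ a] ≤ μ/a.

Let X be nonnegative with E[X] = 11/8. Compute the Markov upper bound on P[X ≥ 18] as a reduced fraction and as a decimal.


μ = E[X] = 11/8, a = 18.
Markov: P[X ≥ 18] ≤ μ/a = (11/8)/18 = 11/144.
Numerically: ≈ 0.076.
(Since a = 18 > μ = 1.375, the bound 11/144 is < 1 and informative.)

P[X ≥ 18] ≤ 11/144 ≈ 0.076.


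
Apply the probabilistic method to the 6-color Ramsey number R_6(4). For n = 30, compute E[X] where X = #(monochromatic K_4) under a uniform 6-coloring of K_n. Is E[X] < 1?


E[X] = C(30, 4) · 6^{1 − 6} = 27405 · 6^{−5} = 27405/7776.
As a reduced fraction: E[X] = 1015/288 ≈ 3.5243056.
Is E[X] < 1? NO.
Since E[X] ≥ 1, the first-moment bound is inconclusive at n = 30; it does NOT by itself certify R_6(4) > 30.

E[X] = 1015/288 ≈ 3.5243056; E[X] ≥ 1; first-moment method inconclusive here.


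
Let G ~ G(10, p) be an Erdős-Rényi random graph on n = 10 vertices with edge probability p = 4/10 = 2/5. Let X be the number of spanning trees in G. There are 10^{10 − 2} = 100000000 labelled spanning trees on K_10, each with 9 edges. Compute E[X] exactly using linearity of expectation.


K_10 has 10^{10 − 2} = 100000000 labelled spanning trees.
For each such spanning tree H, let X_H = 1 if all 9 edges of H are present in G. Then P[X_H = 1] = p^{9} = (2/5)^{9} = 512/1953125.
By linearity: E[X] = Σ_H E[X_H] = 100000000 · p^{9} = 100000000 · 512/1953125 = 131072/5.
Numerically: E[X] ≈ 26214.4.

E[X] = 100000000 · (2/5)^{9} = 131072/5 ≈ 26214.4.


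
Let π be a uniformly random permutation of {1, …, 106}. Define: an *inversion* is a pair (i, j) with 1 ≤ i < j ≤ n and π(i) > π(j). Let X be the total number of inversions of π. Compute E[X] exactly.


Write X = Σ X_I over the C(106, 2) = 5565 pairs i < j, with X_I the indicator of one inversion.
There are 5565 indicators.
For each fixed pair i < j, the values π(i) and π(j) are two distinct elements of {1, …, 106} in uniformly random order; by symmetry P[π(i) > π(j)] = 1/2.
By linearity: E[X] = 5565 · (1/2) = C(106, 2) · (1/2) = 5565/2 = 5565/2 ≈ 2782.500.

E[X] = 5565/2 = 2782.500.


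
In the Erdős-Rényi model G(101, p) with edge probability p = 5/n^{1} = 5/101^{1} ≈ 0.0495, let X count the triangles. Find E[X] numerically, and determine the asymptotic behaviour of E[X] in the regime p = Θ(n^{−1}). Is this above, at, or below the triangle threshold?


Number of potential triangles: C(101, 3) = 166650.
Each occurs with probability p³ ≈ (0.0495)³ ≈ 1.213238e-04.
By linearity: E[X] = C(101, 3)·p³ ≈ 166650 · 1.213238e-04 ≈ 20.2186.
Here α = 1, so p = 5/n is exactly at the triangle threshold p ~ 1/n. Asymptotically E[X] → c³/6 = 5³/6 = 125/6 ≈ 20.8333, a bounded constant. In this regime the triangle count is asymptotically Poisson(c³/6).

E[X] ≈ 20.2186; in regime p = Θ(1/n^{1}) E[X] stays bounded (at the triangle threshold p ~ 1/n).


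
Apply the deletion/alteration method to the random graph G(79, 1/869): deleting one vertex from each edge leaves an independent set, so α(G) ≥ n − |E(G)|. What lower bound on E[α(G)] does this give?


E[|E(G)|] = C(79, 2)·p = 3081 · (1/869) = 39/11.
E[α(G)] ≥ n − E[|E(G)|] = 79 − 39/11 = 830/11.
Numerically: ≈ 75.4545.
(This is only a lower bound; the true E[α(G)] may be larger.)

E[α(G)] ≥ 830/11 ≈ 75.4545.


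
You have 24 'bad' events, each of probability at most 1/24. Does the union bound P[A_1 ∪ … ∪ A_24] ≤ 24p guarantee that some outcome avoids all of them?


Union bound: P[∪_{i=1}^{24} A_i] ≤ Σ_i P[A_i] ≤ 24·p = 24·(1/24) = 1.
Numerically: 1 ≈ 1.0000.
Is 1 < 1? NO.
Since the bound 1 is ≥ 1, the union bound is uninformative here; it does NOT by itself certify existence.

24·p = 1 ≈ 1.0000; existence NOT certified by the union bound.


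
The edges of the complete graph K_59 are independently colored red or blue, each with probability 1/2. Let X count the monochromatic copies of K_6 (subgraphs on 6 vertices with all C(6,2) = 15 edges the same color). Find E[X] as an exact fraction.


Let X = Σ_S X_S over the C(59, 6) = 45057474 subsets S of size 6, where X_S = 1 if the K_6 on S is monochromatic.
For a fixed S, the K_6 on S has C(6, 2) = 15 edges. P[all 15 edges red] = (1/2)^15, and likewise for blue, so P[monochromatic] = 2·(1/2)^15 = 2^{1 − 15} = 1/16384.
By linearity of expectation: E[X] = C(59, 6) · 2^{1 − 15} = 45057474 · 1/16384 = 22528737/8192.
Numerically: E[X] ≈ 2750.08997.

E[X] = C(59,6)·2^(1−C(6,2)) = 22528737/8192 ≈ 2750.08997.


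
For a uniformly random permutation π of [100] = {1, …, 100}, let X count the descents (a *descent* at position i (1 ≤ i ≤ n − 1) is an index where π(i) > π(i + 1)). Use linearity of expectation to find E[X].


Write X = Σ X_I over i = 1, …, 99, with X_I the indicator of one descent.
There are 99 indicators.
For each fixed i, the pair (π(i), π(i+1)) is a uniformly random ordered pair of distinct values from {1, …, 100}; by symmetry P[π(i) > π(i+1)] = 1/2.
By linearity: E[X] = 99 · (1/2) = (100 − 1) · (1/2) = 99/2 ≈ 49.5000.

E[X] = 99/2 = 49.5000.


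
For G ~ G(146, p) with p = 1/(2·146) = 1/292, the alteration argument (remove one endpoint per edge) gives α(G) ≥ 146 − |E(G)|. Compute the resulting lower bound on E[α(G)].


E[|E(G)|] = C(146, 2)·p = 10585 · (1/292) = 145/4.
E[α(G)] ≥ n − E[|E(G)|] = 146 − 145/4 = 439/4.
Numerically: ≈ 109.7500.
(This is only a lower bound; the true E[α(G)] may be larger.)

E[α(G)] ≥ 439/4 ≈ 109.7500.


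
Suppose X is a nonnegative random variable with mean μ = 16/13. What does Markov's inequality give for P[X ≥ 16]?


μ = E[X] = 16/13, a = 16.
Markov: P[X ≥ 16] ≤ μ/a = (16/13)/16 = 1/13.
Numerically: ≈ 0.07692.
(Since a = 16 > μ = 1.23077, the bound 1/13 is < 1 and informative.)

P[X ≥ 16] ≤ 1/13 ≈ 0.07692.


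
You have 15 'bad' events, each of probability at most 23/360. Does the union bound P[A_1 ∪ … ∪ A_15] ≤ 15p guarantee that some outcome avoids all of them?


Union bound: P[∪_{i=1}^{15} A_i] ≤ Σ_i P[A_i] ≤ 15·p = 15·(23/360) = 23/24.
Numerically: 23/24 ≈ 0.95833.
Is 23/24 < 1? YES.
Since P[∪ A_i] ≤ 23/24 < 1, the complement has P[∩ A_i^c] ≥ 1 − 23/24 = 1/24 > 0, so some outcome avoids every A_i.

15·p = 23/24 ≈ 0.95833; existence CERTIFIED by the union bound.


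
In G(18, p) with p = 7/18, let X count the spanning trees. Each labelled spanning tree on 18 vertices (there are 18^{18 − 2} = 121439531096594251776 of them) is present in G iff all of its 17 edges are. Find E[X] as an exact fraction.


K_18 has 18^{18 − 2} = 121439531096594251776 labelled spanning trees.
For each such spanning tree H, let X_H = 1 if all 17 edges of H are present in G. Then P[X_H = 1] = p^{17} = (7/18)^{17} = 232630513987207/2185911559738696531968.
By linearity of expectation: E[X] = Σ_H E[X_H] = 121439531096594251776 · p^{17} = 121439531096594251776 · 232630513987207/2185911559738696531968 = 232630513987207/18.
Numerically: E[X] ≈ 1.2924e+13.

E[X] = 121439531096594251776 · (7/18)^{17} = 232630513987207/18 ≈ 1.2924e+13.


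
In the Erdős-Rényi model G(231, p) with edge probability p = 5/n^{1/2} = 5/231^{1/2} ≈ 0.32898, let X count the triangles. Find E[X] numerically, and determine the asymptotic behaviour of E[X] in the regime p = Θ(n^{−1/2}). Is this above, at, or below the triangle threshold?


Number of potential triangles: C(231, 3) = 2027795.
Each occurs with probability p³ ≈ (0.32898)³ ≈ 3.5603447e-02.
By linearity: E[X] = C(231, 3)·p³ ≈ 2027795 · 3.5603447e-02 ≈ 72196.49119.
Since α = 1/2 < 1, p = c/n^{1/2} ≫ 1/n is above the triangle threshold p ~ 1/n. Asymptotically E[X] ~ (c³/6)·n^{3(1−α)} = (5³/6)·n^{1.5} → ∞; triangles are abundant w.h.p.

E[X] ≈ 72196.49119; in regime p = Θ(1/n^{1/2}) E[X] diverges (above the triangle threshold p ~ 1/n).


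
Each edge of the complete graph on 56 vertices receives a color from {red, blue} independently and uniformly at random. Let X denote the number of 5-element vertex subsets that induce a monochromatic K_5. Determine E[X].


Let X = Σ_S X_S over the C(56, 5) = 3819816 subsets S of size 5, where X_S = 1 if the K_5 on S is monochromatic.
For a fixed S, the K_5 on S has C(5, 2) = 10 edges. P[all 10 edges red] = (1/2)^10, and likewise for blue, so P[monochromatic] = 2·(1/2)^10 = 2^{1 − 10} = 1/512.
By linearity of expectation: E[X] = C(56, 5) · 2^{1 − 10} = 3819816 · 1/512 = 477477/64.
Numerically: E[X] ≈ 7460.5781.

E[X] = C(56,5)·2^(1−C(5,2)) = 477477/64 ≈ 7460.5781.


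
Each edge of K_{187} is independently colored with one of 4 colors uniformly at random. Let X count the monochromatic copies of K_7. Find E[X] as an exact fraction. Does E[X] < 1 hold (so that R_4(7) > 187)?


E[X] = C(187, 7) · 4^{1 − 21} = 1416167483302 · 4^{−20} = 1416167483302/1099511627776.
As a reduced fraction: E[X] = 708083741651/549755813888 ≈ 1.2879968.
Is E[X] < 1? NO.
Since E[X] ≥ 1, the first-moment bound is inconclusive at n = 187; it does NOT by itself certify R_4(7) > 187.

E[X] = 708083741651/549755813888 ≈ 1.2879968; E[X] ≥ 1; first-moment method inconclusive here.


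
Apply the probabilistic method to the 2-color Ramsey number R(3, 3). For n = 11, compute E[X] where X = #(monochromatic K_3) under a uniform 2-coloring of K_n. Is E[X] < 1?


E[X] = C(11, 3) · 2^{1 − 3} = 165 · 2^{−2} = 165/4.
As a reduced fraction: E[X] = 165/4 ≈ 41.25000.
Is E[X] < 1? NO.
Since E[X] ≥ 1, the first-moment bound is inconclusive at n = 11; it does NOT by itself certify R(3, 3) > 11.

E[X] = 165/4 ≈ 41.25000; E[X] ≥ 1; first-moment method inconclusive here.


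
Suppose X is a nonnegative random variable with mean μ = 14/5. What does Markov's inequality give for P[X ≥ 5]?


μ = E[X] = 14/5, a = 5.
Markov: P[X ≥ 5] ≤ μ/a = (14/5)/5 = 14/25.
Numerically: ≈ 0.560.
(Since a = 5 > μ = 2.800, the bound 14/25 is < 1 and informative.)

P[X ≥ 5] ≤ 14/25 ≈ 0.560.


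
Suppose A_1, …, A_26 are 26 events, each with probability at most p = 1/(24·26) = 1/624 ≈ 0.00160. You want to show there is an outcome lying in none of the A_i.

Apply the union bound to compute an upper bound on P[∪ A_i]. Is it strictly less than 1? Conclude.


Union bound: P[∪_{i=1}^{26} A_i] ≤ Σ_i P[A_i] ≤ 26·p = 26·(1/624) = 1/24.
Numerically: 1/24 ≈ 0.04167.
Is 1/24 < 1? YES.
Since P[∪ A_i] ≤ 1/24 < 1, the complement has P[∩ A_i^c] ≥ 1 − 1/24 = 23/24 > 0, so some outcome avoids every A_i.

26·p = 1/24 ≈ 0.04167; existence CERTIFIED by the union bound.
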